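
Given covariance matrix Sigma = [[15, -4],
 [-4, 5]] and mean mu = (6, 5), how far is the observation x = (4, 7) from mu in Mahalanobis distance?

Step 1 — centre the observation: (x - mu) = (-2, 2).

Step 2 — invert Sigma. det(Sigma) = 15·5 - (-4)² = 59.
  Sigma^{-1} = (1/det) · [[d, -b], [-b, a]] = [[0.0847, 0.0678],
 [0.0678, 0.2542]].

Step 3 — form the quadratic (x - mu)^T · Sigma^{-1} · (x - mu):
  Sigma^{-1} · (x - mu) = (-0.0339, 0.3729).
  (x - mu)^T · [Sigma^{-1} · (x - mu)] = (-2)·(-0.0339) + (2)·(0.3729) = 0.8136.

Step 4 — take square root: d = √(0.8136) ≈ 0.902.

d(x, mu) = √(0.8136) ≈ 0.902


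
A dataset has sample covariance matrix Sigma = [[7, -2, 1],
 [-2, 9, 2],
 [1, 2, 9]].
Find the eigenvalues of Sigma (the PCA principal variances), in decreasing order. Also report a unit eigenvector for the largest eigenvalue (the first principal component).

Step 1 — characteristic polynomial p(λ) = det(λI - Sigma) = λ³ - tr·λ² + c_1·λ - det, where tr = trace, c_1 = sum of the principal 2×2 minors, det = det(Sigma):
  tr = 7 + 9 + 9 = 25,
  c_1 = (7·9 - (-2)²) + (7·9 - (1)²) + (9·9 - (2)²) = 59 + 62 + 77 = 198,
  det = 7·(9·9 - (2)²) - (-2)·((-2)·9 - (2)·(1)) + (1)·((-2)·(2) - 9·(1)) = 7·(77) - (-2)·(-20) + (1)·(-13) = 486.
  So p(λ) = λ³ - 25λ² + 198λ - 486.
Step 2 — look for an integer root (rational root theorem: any rational root is an integer divisor of 486). Testing λ = 9:
  p(9) = 729 - 2025 + 1782 - 486 = 0  ✓
  Dividing out (λ - 9): p(λ) = (λ - 9)(λ² - 16λ + 54).
Step 3 — remaining eigenvalues from the quadratic λ² - 16λ + 54 = 0:
  Δ = 16² - 4·54 = 256 - 216 = 40,  λ = (16 ± √40)/2 = (16 ± 6.3246)/2 ≈ 11.1623 or 4.8377.
  Sorted: λ_1 = 11.1623,  λ_2 = 9,  λ_3 = 4.8377  (check: sum = 25 = tr ✓).

Step 4 — unit eigenvector for λ_1 ≈ 11.1623: v spans the null space of (Sigma - λ_1 I), whose rows are
  r_1 = (-4.1623, -2, 1),  r_2 = (-2, -2.1623, 2),  r_3 = (1, 2, -2.1623).
  v is orthogonal to every row, so take v ∝ r_1 × r_2 = ((-2)·(2) - (1)·(-2.1623), (1)·(-2) - (-4.1623)·(2), (-4.1623)·(-2.1623) - (-2)·(-2)) ≈ (-1.8377, 6.3246, 5).
  Rescale (multiply by -1 so the first nonzero entry is positive): u = (1.8377, -6.3246, -5).
  ||u|| = √((1.8377)² + (-6.3246)² + (-5)²) = √(68.3772) ≈ 8.2691,  v_1 = u/||u|| ≈ (0.2222, -0.7648, -0.6047) (||v_1|| = 1).

λ_1 = 11.1623,  λ_2 = 9,  λ_3 = 4.8377;  v_1 ≈ (0.2222, -0.7648, -0.6047)


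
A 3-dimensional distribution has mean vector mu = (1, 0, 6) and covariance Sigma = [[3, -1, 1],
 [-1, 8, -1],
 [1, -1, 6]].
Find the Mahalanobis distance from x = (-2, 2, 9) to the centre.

Step 1 — centre the observation: (x - mu) = (-3, 2, 3).

Step 2 — invert Sigma (cofactor / det for 3×3, or solve directly):
  Sigma^{-1} = [[0.3643, 0.0388, -0.0543],
 [0.0388, 0.1318, 0.0155],
 [-0.0543, 0.0155, 0.1783]].

Step 3 — form the quadratic (x - mu)^T · Sigma^{-1} · (x - mu):
  Sigma^{-1} · (x - mu) = (-1.1783, 0.1938, 0.7287).
  (x - mu)^T · [Sigma^{-1} · (x - mu)] = (-3)·(-1.1783) + (2)·(0.1938) + (3)·(0.7287) = 6.1085.

Step 4 — take square root: d = √(6.1085) ≈ 2.4715.

d(x, mu) = √(6.1085) ≈ 2.4715


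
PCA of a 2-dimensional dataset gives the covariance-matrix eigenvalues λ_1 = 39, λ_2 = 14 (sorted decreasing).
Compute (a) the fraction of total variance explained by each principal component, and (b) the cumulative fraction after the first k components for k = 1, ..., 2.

Step 1 — total variance = trace(Sigma) = Σ λ_i = 39 + 14 = 53.

Step 2 — fraction explained by component i = λ_i / Σ λ:
  PC1: 39/53 = 0.7358
  PC2: 14/53 = 0.2642

Step 3 — cumulative fraction after k components = (λ_1 + ... + λ_k) / Σ λ:
  k = 1: 39/53 = 0.7358
  k = 2: (39 + 14)/53 = 53/53 = 1

Summary (fraction, with percent):

explained: PC1 0.7358 (73.58%), PC2 0.2642 (26.42%);  cumulative: 0.7358, 1


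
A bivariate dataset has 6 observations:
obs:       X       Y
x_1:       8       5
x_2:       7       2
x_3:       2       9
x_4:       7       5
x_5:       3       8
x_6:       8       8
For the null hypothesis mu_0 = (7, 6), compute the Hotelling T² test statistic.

Step 1 — sample mean vector:
  mean(X) = (8 + 7 + 2 + 7 + 3 + 8) / 6 = 35/6 = 5.8333
  mean(Y) = (5 + 2 + 9 + 5 + 8 + 8) / 6 = 37/6 = 6.1667
  x̄ = (5.8333, 6.1667),  deviation x̄ - mu_0 = (5.8333, 6.1667) - (7, 6) = (-1.1667, 0.1667).

Step 2 — sample covariance matrix, S[i,j] = (1/(n-1)) · Σ_k (x_{k,i} - mean_i) · (x_{k,j} - mean_j), divisor n-1 = 5:
  S[X,X] = ((2.1667)·(2.1667) + (1.1667)·(1.1667) + (-3.8333)·(-3.8333) + (1.1667)·(1.1667) + (-2.8333)·(-2.8333) + (2.1667)·(2.1667)) / 5 = 34.8333/5 = 6.9667
  S[X,Y] = ((2.1667)·(-1.1667) + (1.1667)·(-4.1667) + (-3.8333)·(2.8333) + (1.1667)·(-1.1667) + (-2.8333)·(1.8333) + (2.1667)·(1.8333)) / 5 = -20.8333/5 = -4.1667
  S[Y,Y] = ((-1.1667)·(-1.1667) + (-4.1667)·(-4.1667) + (2.8333)·(2.8333) + (-1.1667)·(-1.1667) + (1.8333)·(1.8333) + (1.8333)·(1.8333)) / 5 = 34.8333/5 = 6.9667
  S = [[6.9667, -4.1667],
 [-4.1667, 6.9667]].

Step 3 — invert S. det(S) = 6.9667·6.9667 - (-4.1667)² = 31.1733.
  S^{-1} = (1/det) · [[d, -b], [-b, a]] = [[0.2235, 0.1337],
 [0.1337, 0.2235]].

Step 4 — quadratic form (x̄ - mu_0)^T · S^{-1} · (x̄ - mu_0):
  S^{-1} · (x̄ - mu_0) = (-0.2385, -0.1187),
  (x̄ - mu_0)^T · [...] = (-1.1667)·(-0.2385) + (0.1667)·(-0.1187) = 0.2584.

Step 5 — scale by n: T² = 6 · 0.2584 = 1.5505.

T² ≈ 1.5505


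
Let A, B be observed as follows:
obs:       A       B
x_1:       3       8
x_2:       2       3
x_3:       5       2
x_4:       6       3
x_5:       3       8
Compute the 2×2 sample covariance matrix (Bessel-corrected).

Step 1 — column means:
  mean(A) = (3 + 2 + 5 + 6 + 3) / 5 = 19/5 = 3.8
  mean(B) = (8 + 3 + 2 + 3 + 8) / 5 = 24/5 = 4.8

Step 2 — sample covariance S[i,j] = (1/(n-1)) · Σ_k (x_{k,i} - mean_i) · (x_{k,j} - mean_j), with n-1 = 4.
  S[A,A] = ((-0.8)·(-0.8) + (-1.8)·(-1.8) + (1.2)·(1.2) + (2.2)·(2.2) + (-0.8)·(-0.8)) / 4 = 10.8/4 = 2.7
  S[A,B] = ((-0.8)·(3.2) + (-1.8)·(-1.8) + (1.2)·(-2.8) + (2.2)·(-1.8) + (-0.8)·(3.2)) / 4 = -9.2/4 = -2.3
  S[B,B] = ((3.2)·(3.2) + (-1.8)·(-1.8) + (-2.8)·(-2.8) + (-1.8)·(-1.8) + (3.2)·(3.2)) / 4 = 34.8/4 = 8.7

S is symmetric (S[j,i] = S[i,j]). Assembling:

S = [[2.7, -2.3],
 [-2.3, 8.7]]


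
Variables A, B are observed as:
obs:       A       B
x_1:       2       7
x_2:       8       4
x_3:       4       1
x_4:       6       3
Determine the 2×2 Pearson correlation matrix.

Step 1 — column means:
  mean(A) = (2 + 8 + 4 + 6) / 4 = 20/4 = 5
  mean(B) = (7 + 4 + 1 + 3) / 4 = 15/4 = 3.75

Step 2 — sample variances and covariances s[i,j] = (1/(n-1)) · Σ_k (x_{k,i} - mean_i) · (x_{k,j} - mean_j), with n-1 = 3:
  s[A,A] = ((-3)·(-3) + (3)·(3) + (-1)·(-1) + (1)·(1)) / 3 = 20/3 = 6.6667
  s[A,B] = ((-3)·(3.25) + (3)·(0.25) + (-1)·(-2.75) + (1)·(-0.75)) / 3 = -7/3 = -2.3333
  s[B,B] = ((3.25)·(3.25) + (0.25)·(0.25) + (-2.75)·(-2.75) + (-0.75)·(-0.75)) / 3 = 18.75/3 = 6.25
  Sample standard deviations s_i = √(s[i,i]):
  s(A) = √(6.6667) = 2.582
  s(B) = √(6.25) = 2.5

Step 3 — r_{ij} = s_{ij} / (s_i · s_j):
  r[A,A] = 1 (diagonal).
  r[A,B] = -2.3333 / (2.582 · 2.5) = -2.3333 / 6.455 = -0.3615
  r[B,B] = 1 (diagonal).

R is symmetric with unit diagonal. Assembling:

R = [[1, -0.3615],
 [-0.3615, 1]]


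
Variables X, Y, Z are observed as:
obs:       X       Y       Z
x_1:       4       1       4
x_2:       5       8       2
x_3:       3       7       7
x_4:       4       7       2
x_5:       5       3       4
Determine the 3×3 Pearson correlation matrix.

Step 1 — column means:
  mean(X) = (4 + 5 + 3 + 4 + 5) / 5 = 21/5 = 4.2
  mean(Y) = (1 + 8 + 7 + 7 + 3) / 5 = 26/5 = 5.2
  mean(Z) = (4 + 2 + 7 + 2 + 4) / 5 = 19/5 = 3.8

Step 2 — sample variances and covariances s[i,j] = (1/(n-1)) · Σ_k (x_{k,i} - mean_i) · (x_{k,j} - mean_j), with n-1 = 4:
  s[X,X] = ((-0.2)·(-0.2) + (0.8)·(0.8) + (-1.2)·(-1.2) + (-0.2)·(-0.2) + (0.8)·(0.8)) / 4 = 2.8/4 = 0.7
  s[X,Y] = ((-0.2)·(-4.2) + (0.8)·(2.8) + (-1.2)·(1.8) + (-0.2)·(1.8) + (0.8)·(-2.2)) / 4 = -1.2/4 = -0.3
  s[X,Z] = ((-0.2)·(0.2) + (0.8)·(-1.8) + (-1.2)·(3.2) + (-0.2)·(-1.8) + (0.8)·(0.2)) / 4 = -4.8/4 = -1.2
  s[Y,Y] = ((-4.2)·(-4.2) + (2.8)·(2.8) + (1.8)·(1.8) + (1.8)·(1.8) + (-2.2)·(-2.2)) / 4 = 36.8/4 = 9.2
  s[Y,Z] = ((-4.2)·(0.2) + (2.8)·(-1.8) + (1.8)·(3.2) + (1.8)·(-1.8) + (-2.2)·(0.2)) / 4 = -3.8/4 = -0.95
  s[Z,Z] = ((0.2)·(0.2) + (-1.8)·(-1.8) + (3.2)·(3.2) + (-1.8)·(-1.8) + (0.2)·(0.2)) / 4 = 16.8/4 = 4.2
  Sample standard deviations s_i = √(s[i,i]):
  s(X) = √(0.7) = 0.8367
  s(Y) = √(9.2) = 3.0332
  s(Z) = √(4.2) = 2.0494

Step 3 — r_{ij} = s_{ij} / (s_i · s_j):
  r[X,X] = 1 (diagonal).
  r[X,Y] = -0.3 / (0.8367 · 3.0332) = -0.3 / 2.5377 = -0.1182
  r[X,Z] = -1.2 / (0.8367 · 2.0494) = -1.2 / 1.7146 = -0.6999
  r[Y,Y] = 1 (diagonal).
  r[Y,Z] = -0.95 / (3.0332 · 2.0494) = -0.95 / 6.2161 = -0.1528
  r[Z,Z] = 1 (diagonal).

R is symmetric with unit diagonal. Assembling:

R = [[1, -0.1182, -0.6999],
 [-0.1182, 1, -0.1528],
 [-0.6999, -0.1528, 1]]


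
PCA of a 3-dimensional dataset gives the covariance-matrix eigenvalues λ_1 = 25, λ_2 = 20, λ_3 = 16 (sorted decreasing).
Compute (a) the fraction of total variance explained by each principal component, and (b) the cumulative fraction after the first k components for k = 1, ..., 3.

Step 1 — total variance = trace(Sigma) = Σ λ_i = 25 + 20 + 16 = 61.

Step 2 — fraction explained by component i = λ_i / Σ λ:
  PC1: 25/61 = 0.4098
  PC2: 20/61 = 0.3279
  PC3: 16/61 = 0.2623

Step 3 — cumulative fraction after k components = (λ_1 + ... + λ_k) / Σ λ:
  k = 1: 25/61 = 0.4098
  k = 2: (25 + 20)/61 = 45/61 = 0.7377
  k = 3: (25 + 20 + 16)/61 = 61/61 = 1

Summary (fraction, with percent):

explained: PC1 0.4098 (40.98%), PC2 0.3279 (32.79%), PC3 0.2623 (26.23%);  cumulative: 0.4098, 0.7377, 1


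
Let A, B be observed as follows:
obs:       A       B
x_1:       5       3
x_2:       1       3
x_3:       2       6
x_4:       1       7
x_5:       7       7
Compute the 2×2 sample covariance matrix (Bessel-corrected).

Step 1 — column means:
  mean(A) = (5 + 1 + 2 + 1 + 7) / 5 = 16/5 = 3.2
  mean(B) = (3 + 3 + 6 + 7 + 7) / 5 = 26/5 = 5.2

Step 2 — sample covariance S[i,j] = (1/(n-1)) · Σ_k (x_{k,i} - mean_i) · (x_{k,j} - mean_j), with n-1 = 4.
  S[A,A] = ((1.8)·(1.8) + (-2.2)·(-2.2) + (-1.2)·(-1.2) + (-2.2)·(-2.2) + (3.8)·(3.8)) / 4 = 28.8/4 = 7.2
  S[A,B] = ((1.8)·(-2.2) + (-2.2)·(-2.2) + (-1.2)·(0.8) + (-2.2)·(1.8) + (3.8)·(1.8)) / 4 = 2.8/4 = 0.7
  S[B,B] = ((-2.2)·(-2.2) + (-2.2)·(-2.2) + (0.8)·(0.8) + (1.8)·(1.8) + (1.8)·(1.8)) / 4 = 16.8/4 = 4.2

S is symmetric (S[j,i] = S[i,j]). Assembling:

S = [[7.2, 0.7],
 [0.7, 4.2]]


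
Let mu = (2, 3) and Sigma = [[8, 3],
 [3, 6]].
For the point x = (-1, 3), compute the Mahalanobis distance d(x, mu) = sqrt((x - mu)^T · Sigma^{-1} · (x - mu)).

Step 1 — centre the observation: (x - mu) = (-3, 0).

Step 2 — invert Sigma. det(Sigma) = 8·6 - (3)² = 39.
  Sigma^{-1} = (1/det) · [[d, -b], [-b, a]] = [[0.1538, -0.0769],
 [-0.0769, 0.2051]].

Step 3 — form the quadratic (x - mu)^T · Sigma^{-1} · (x - mu):
  Sigma^{-1} · (x - mu) = (-0.4615, 0.2308).
  (x - mu)^T · [Sigma^{-1} · (x - mu)] = (-3)·(-0.4615) + (0)·(0.2308) = 1.3846.

Step 4 — take square root: d = √(1.3846) ≈ 1.1767.

d(x, mu) = √(1.3846) ≈ 1.1767


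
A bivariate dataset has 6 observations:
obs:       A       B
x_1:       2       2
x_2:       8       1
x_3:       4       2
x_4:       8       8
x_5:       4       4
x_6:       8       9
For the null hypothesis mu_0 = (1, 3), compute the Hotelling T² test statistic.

Step 1 — sample mean vector:
  mean(A) = (2 + 8 + 4 + 8 + 4 + 8) / 6 = 34/6 = 5.6667
  mean(B) = (2 + 1 + 2 + 8 + 4 + 9) / 6 = 26/6 = 4.3333
  x̄ = (5.6667, 4.3333),  deviation x̄ - mu_0 = (5.6667, 4.3333) - (1, 3) = (4.6667, 1.3333).

Step 2 — sample covariance matrix, S[i,j] = (1/(n-1)) · Σ_k (x_{k,i} - mean_i) · (x_{k,j} - mean_j), divisor n-1 = 5:
  S[A,A] = ((-3.6667)·(-3.6667) + (2.3333)·(2.3333) + (-1.6667)·(-1.6667) + (2.3333)·(2.3333) + (-1.6667)·(-1.6667) + (2.3333)·(2.3333)) / 5 = 35.3333/5 = 7.0667
  S[A,B] = ((-3.6667)·(-2.3333) + (2.3333)·(-3.3333) + (-1.6667)·(-2.3333) + (2.3333)·(3.6667) + (-1.6667)·(-0.3333) + (2.3333)·(4.6667)) / 5 = 24.6667/5 = 4.9333
  S[B,B] = ((-2.3333)·(-2.3333) + (-3.3333)·(-3.3333) + (-2.3333)·(-2.3333) + (3.6667)·(3.6667) + (-0.3333)·(-0.3333) + (4.6667)·(4.6667)) / 5 = 57.3333/5 = 11.4667
  S = [[7.0667, 4.9333],
 [4.9333, 11.4667]].

Step 3 — invert S. det(S) = 7.0667·11.4667 - (4.9333)² = 56.6933.
  S^{-1} = (1/det) · [[d, -b], [-b, a]] = [[0.2023, -0.087],
 [-0.087, 0.1246]].

Step 4 — quadratic form (x̄ - mu_0)^T · S^{-1} · (x̄ - mu_0):
  S^{-1} · (x̄ - mu_0) = (0.8278, -0.2399),
  (x̄ - mu_0)^T · [...] = (4.6667)·(0.8278) + (1.3333)·(-0.2399) = 3.5434.

Step 5 — scale by n: T² = 6 · 3.5434 = 21.2606.

T² ≈ 21.2606


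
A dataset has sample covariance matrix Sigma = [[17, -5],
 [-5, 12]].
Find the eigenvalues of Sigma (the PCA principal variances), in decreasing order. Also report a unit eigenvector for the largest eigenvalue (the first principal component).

Step 1 — characteristic polynomial of 2×2 Sigma:
  det(Sigma - λI) = λ² - trace · λ + det = 0.
  trace = 17 + 12 = 29, det = 17·12 - (-5)² = 179.
Step 2 — discriminant:
  Δ = trace² - 4·det = 841 - 716 = 125.
Step 3 — eigenvalues:
  λ = (trace ± √Δ)/2 = (29 ± 11.1803)/2,
  λ_1 = 20.0902,  λ_2 = 8.9098.

Step 4 — unit eigenvector for λ_1: solve (Sigma - λ_1 I)v = 0. First row:
  (17 - 20.0902)·v_x + (-5)·v_y = 0, i.e. (-3.0902)·v_x + (-5)·v_y = 0,
  so v ∝ (b, λ_1 - a) = (-5, 3.0902); multiply by -1 so the first entry is positive: u = (5, -3.0902).
  ||u|| = √((5)² + (-3.0902)²) = √(34.5492) ≈ 5.8779,
  v_1 = u/||u|| ≈ (0.8507, -0.5257) (||v_1|| = 1).

λ_1 = 20.0902,  λ_2 = 8.9098;  v_1 ≈ (0.8507, -0.5257)


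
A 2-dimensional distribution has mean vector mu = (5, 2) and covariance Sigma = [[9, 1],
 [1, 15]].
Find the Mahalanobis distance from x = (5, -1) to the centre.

Step 1 — centre the observation: (x - mu) = (0, -3).

Step 2 — invert Sigma. det(Sigma) = 9·15 - (1)² = 134.
  Sigma^{-1} = (1/det) · [[d, -b], [-b, a]] = [[0.1119, -0.0075],
 [-0.0075, 0.0672]].

Step 3 — form the quadratic (x - mu)^T · Sigma^{-1} · (x - mu):
  Sigma^{-1} · (x - mu) = (0.0224, -0.2015).
  (x - mu)^T · [Sigma^{-1} · (x - mu)] = (0)·(0.0224) + (-3)·(-0.2015) = 0.6045.

Step 4 — take square root: d = √(0.6045) ≈ 0.7775.

d(x, mu) = √(0.6045) ≈ 0.7775


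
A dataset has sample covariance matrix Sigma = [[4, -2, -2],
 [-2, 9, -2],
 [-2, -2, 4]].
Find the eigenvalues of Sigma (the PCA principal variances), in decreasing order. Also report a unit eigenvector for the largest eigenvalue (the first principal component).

Step 1 — characteristic polynomial p(λ) = det(λI - Sigma) = λ³ - tr·λ² + c_1·λ - det, where tr = trace, c_1 = sum of the principal 2×2 minors, det = det(Sigma):
  tr = 4 + 9 + 4 = 17,
  c_1 = (4·9 - (-2)²) + (4·4 - (-2)²) + (9·4 - (-2)²) = 32 + 12 + 32 = 76,
  det = 4·(9·4 - (-2)²) - (-2)·((-2)·4 - (-2)·(-2)) + (-2)·((-2)·(-2) - 9·(-2)) = 4·(32) - (-2)·(-12) + (-2)·(22) = 60.
  So p(λ) = λ³ - 17λ² + 76λ - 60.
Step 2 — look for an integer root (rational root theorem: any rational root is an integer divisor of 60). Testing λ = 1:
  p(1) = 1 - 17 + 76 - 60 = 0  ✓
  Dividing out (λ - 1): p(λ) = (λ - 1)(λ² - 16λ + 60).
Step 3 — remaining eigenvalues from the quadratic λ² - 16λ + 60 = 0:
  Δ = 16² - 4·60 = 256 - 240 = 16,  λ = (16 ± √16)/2 = (16 ± 4)/2 = 10 or 6.
  Sorted: λ_1 = 10,  λ_2 = 6,  λ_3 = 1  (check: sum = 17 = tr ✓).

Step 4 — unit eigenvector for λ_1 = 10: v spans the null space of (Sigma - λ_1 I), whose rows are
  r_1 = (-6, -2, -2),  r_2 = (-2, -1, -2),  r_3 = (-2, -2, -6).
  v is orthogonal to every row, so take v ∝ r_1 × r_2 = ((-2)·(-2) - (-2)·(-1), (-2)·(-2) - (-6)·(-2), (-6)·(-1) - (-2)·(-2)) = (2, -8, 2).
  Rescale (divide by 2): u = (1, -4, 1).
  ||u|| = √((1)² + (-4)² + (1)²) = √(18) ≈ 4.2426,  v_1 = u/||u|| ≈ (0.2357, -0.9428, 0.2357) (||v_1|| = 1).

λ_1 = 10,  λ_2 = 6,  λ_3 = 1;  v_1 ≈ (0.2357, -0.9428, 0.2357)


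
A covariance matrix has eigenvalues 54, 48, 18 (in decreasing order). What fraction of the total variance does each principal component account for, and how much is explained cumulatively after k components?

Step 1 — total variance = trace(Sigma) = Σ λ_i = 54 + 48 + 18 = 120.

Step 2 — fraction explained by component i = λ_i / Σ λ:
  PC1: 54/120 = 0.45
  PC2: 48/120 = 0.4
  PC3: 18/120 = 0.15

Step 3 — cumulative fraction after k components = (λ_1 + ... + λ_k) / Σ λ:
  k = 1: 54/120 = 0.45
  k = 2: (54 + 48)/120 = 102/120 = 0.85
  k = 3: (54 + 48 + 18)/120 = 120/120 = 1

Summary (fraction, with percent):

explained: PC1 0.45 (45%), PC2 0.4 (40%), PC3 0.15 (15%);  cumulative: 0.45, 0.85, 1


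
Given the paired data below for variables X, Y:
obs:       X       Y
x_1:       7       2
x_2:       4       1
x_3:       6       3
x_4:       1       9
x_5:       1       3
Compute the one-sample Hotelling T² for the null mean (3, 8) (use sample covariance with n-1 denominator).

Step 1 — sample mean vector:
  mean(X) = (7 + 4 + 6 + 1 + 1) / 5 = 19/5 = 3.8
  mean(Y) = (2 + 1 + 3 + 9 + 3) / 5 = 18/5 = 3.6
  x̄ = (3.8, 3.6),  deviation x̄ - mu_0 = (3.8, 3.6) - (3, 8) = (0.8, -4.4).

Step 2 — sample covariance matrix, S[i,j] = (1/(n-1)) · Σ_k (x_{k,i} - mean_i) · (x_{k,j} - mean_j), divisor n-1 = 4:
  S[X,X] = ((3.2)·(3.2) + (0.2)·(0.2) + (2.2)·(2.2) + (-2.8)·(-2.8) + (-2.8)·(-2.8)) / 4 = 30.8/4 = 7.7
  S[X,Y] = ((3.2)·(-1.6) + (0.2)·(-2.6) + (2.2)·(-0.6) + (-2.8)·(5.4) + (-2.8)·(-0.6)) / 4 = -20.4/4 = -5.1
  S[Y,Y] = ((-1.6)·(-1.6) + (-2.6)·(-2.6) + (-0.6)·(-0.6) + (5.4)·(5.4) + (-0.6)·(-0.6)) / 4 = 39.2/4 = 9.8
  S = [[7.7, -5.1],
 [-5.1, 9.8]].

Step 3 — invert S. det(S) = 7.7·9.8 - (-5.1)² = 49.45.
  S^{-1} = (1/det) · [[d, -b], [-b, a]] = [[0.1982, 0.1031],
 [0.1031, 0.1557]].

Step 4 — quadratic form (x̄ - mu_0)^T · S^{-1} · (x̄ - mu_0):
  S^{-1} · (x̄ - mu_0) = (-0.2952, -0.6026),
  (x̄ - mu_0)^T · [...] = (0.8)·(-0.2952) + (-4.4)·(-0.6026) = 2.4154.

Step 5 — scale by n: T² = 5 · 2.4154 = 12.0768.

T² ≈ 12.0768


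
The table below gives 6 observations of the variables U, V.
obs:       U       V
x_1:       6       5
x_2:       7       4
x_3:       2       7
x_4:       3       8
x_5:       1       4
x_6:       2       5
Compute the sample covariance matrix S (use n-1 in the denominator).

Step 1 — column means:
  mean(U) = (6 + 7 + 2 + 3 + 1 + 2) / 6 = 21/6 = 3.5
  mean(V) = (5 + 4 + 7 + 8 + 4 + 5) / 6 = 33/6 = 5.5

Step 2 — sample covariance S[i,j] = (1/(n-1)) · Σ_k (x_{k,i} - mean_i) · (x_{k,j} - mean_j), with n-1 = 5.
  S[U,U] = ((2.5)·(2.5) + (3.5)·(3.5) + (-1.5)·(-1.5) + (-0.5)·(-0.5) + (-2.5)·(-2.5) + (-1.5)·(-1.5)) / 5 = 29.5/5 = 5.9
  S[U,V] = ((2.5)·(-0.5) + (3.5)·(-1.5) + (-1.5)·(1.5) + (-0.5)·(2.5) + (-2.5)·(-1.5) + (-1.5)·(-0.5)) / 5 = -5.5/5 = -1.1
  S[V,V] = ((-0.5)·(-0.5) + (-1.5)·(-1.5) + (1.5)·(1.5) + (2.5)·(2.5) + (-1.5)·(-1.5) + (-0.5)·(-0.5)) / 5 = 13.5/5 = 2.7

S is symmetric (S[j,i] = S[i,j]). Assembling:

S = [[5.9, -1.1],
 [-1.1, 2.7]]


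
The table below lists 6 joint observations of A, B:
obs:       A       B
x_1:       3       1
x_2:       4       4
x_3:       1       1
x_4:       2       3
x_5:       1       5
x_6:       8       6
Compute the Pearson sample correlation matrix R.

Step 1 — column means:
  mean(A) = (3 + 4 + 1 + 2 + 1 + 8) / 6 = 19/6 = 3.1667
  mean(B) = (1 + 4 + 1 + 3 + 5 + 6) / 6 = 20/6 = 3.3333

Step 2 — sample variances and covariances s[i,j] = (1/(n-1)) · Σ_k (x_{k,i} - mean_i) · (x_{k,j} - mean_j), with n-1 = 5:
  s[A,A] = ((-0.1667)·(-0.1667) + (0.8333)·(0.8333) + (-2.1667)·(-2.1667) + (-1.1667)·(-1.1667) + (-2.1667)·(-2.1667) + (4.8333)·(4.8333)) / 5 = 34.8333/5 = 6.9667
  s[A,B] = ((-0.1667)·(-2.3333) + (0.8333)·(0.6667) + (-2.1667)·(-2.3333) + (-1.1667)·(-0.3333) + (-2.1667)·(1.6667) + (4.8333)·(2.6667)) / 5 = 15.6667/5 = 3.1333
  s[B,B] = ((-2.3333)·(-2.3333) + (0.6667)·(0.6667) + (-2.3333)·(-2.3333) + (-0.3333)·(-0.3333) + (1.6667)·(1.6667) + (2.6667)·(2.6667)) / 5 = 21.3333/5 = 4.2667
  Sample standard deviations s_i = √(s[i,i]):
  s(A) = √(6.9667) = 2.6394
  s(B) = √(4.2667) = 2.0656

Step 3 — r_{ij} = s_{ij} / (s_i · s_j):
  r[A,A] = 1 (diagonal).
  r[A,B] = 3.1333 / (2.6394 · 2.0656) = 3.1333 / 5.452 = 0.5747
  r[B,B] = 1 (diagonal).

R is symmetric with unit diagonal. Assembling:

R = [[1, 0.5747],
 [0.5747, 1]]


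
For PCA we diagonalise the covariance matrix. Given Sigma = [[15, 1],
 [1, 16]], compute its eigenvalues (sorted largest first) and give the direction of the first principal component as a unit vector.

Step 1 — characteristic polynomial of 2×2 Sigma:
  det(Sigma - λI) = λ² - trace · λ + det = 0.
  trace = 15 + 16 = 31, det = 15·16 - (1)² = 239.
Step 2 — discriminant:
  Δ = trace² - 4·det = 961 - 956 = 5.
Step 3 — eigenvalues:
  λ = (trace ± √Δ)/2 = (31 ± 2.2361)/2,
  λ_1 = 16.618,  λ_2 = 14.382.

Step 4 — unit eigenvector for λ_1: solve (Sigma - λ_1 I)v = 0. First row:
  (15 - 16.618)·v_x + (1)·v_y = 0, i.e. (-1.618)·v_x + (1)·v_y = 0,
  so v ∝ (b, λ_1 - a) = (1, 1.618) = u.
  ||u|| = √((1)² + (1.618)²) = √(3.618) ≈ 1.9021,
  v_1 = u/||u|| ≈ (0.5257, 0.8507) (||v_1|| = 1).

λ_1 = 16.618,  λ_2 = 14.382;  v_1 ≈ (0.5257, 0.8507)


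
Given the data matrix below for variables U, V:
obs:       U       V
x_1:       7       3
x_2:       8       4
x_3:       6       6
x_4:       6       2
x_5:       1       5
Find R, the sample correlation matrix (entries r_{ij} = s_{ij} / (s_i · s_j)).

Step 1 — column means:
  mean(U) = (7 + 8 + 6 + 6 + 1) / 5 = 28/5 = 5.6
  mean(V) = (3 + 4 + 6 + 2 + 5) / 5 = 20/5 = 4

Step 2 — sample variances and covariances s[i,j] = (1/(n-1)) · Σ_k (x_{k,i} - mean_i) · (x_{k,j} - mean_j), with n-1 = 4:
  s[U,U] = ((1.4)·(1.4) + (2.4)·(2.4) + (0.4)·(0.4) + (0.4)·(0.4) + (-4.6)·(-4.6)) / 4 = 29.2/4 = 7.3
  s[U,V] = ((1.4)·(-1) + (2.4)·(0) + (0.4)·(2) + (0.4)·(-2) + (-4.6)·(1)) / 4 = -6/4 = -1.5
  s[V,V] = ((-1)·(-1) + (0)·(0) + (2)·(2) + (-2)·(-2) + (1)·(1)) / 4 = 10/4 = 2.5
  Sample standard deviations s_i = √(s[i,i]):
  s(U) = √(7.3) = 2.7019
  s(V) = √(2.5) = 1.5811

Step 3 — r_{ij} = s_{ij} / (s_i · s_j):
  r[U,U] = 1 (diagonal).
  r[U,V] = -1.5 / (2.7019 · 1.5811) = -1.5 / 4.272 = -0.3511
  r[V,V] = 1 (diagonal).

R is symmetric with unit diagonal. Assembling:

R = [[1, -0.3511],
 [-0.3511, 1]]


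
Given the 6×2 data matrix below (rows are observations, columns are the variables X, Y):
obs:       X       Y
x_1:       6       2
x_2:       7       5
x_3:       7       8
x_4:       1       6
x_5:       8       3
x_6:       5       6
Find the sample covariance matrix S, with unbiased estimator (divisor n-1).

Step 1 — column means:
  mean(X) = (6 + 7 + 7 + 1 + 8 + 5) / 6 = 34/6 = 5.6667
  mean(Y) = (2 + 5 + 8 + 6 + 3 + 6) / 6 = 30/6 = 5

Step 2 — sample covariance S[i,j] = (1/(n-1)) · Σ_k (x_{k,i} - mean_i) · (x_{k,j} - mean_j), with n-1 = 5.
  S[X,X] = ((0.3333)·(0.3333) + (1.3333)·(1.3333) + (1.3333)·(1.3333) + (-4.6667)·(-4.6667) + (2.3333)·(2.3333) + (-0.6667)·(-0.6667)) / 5 = 31.3333/5 = 6.2667
  S[X,Y] = ((0.3333)·(-3) + (1.3333)·(0) + (1.3333)·(3) + (-4.6667)·(1) + (2.3333)·(-2) + (-0.6667)·(1)) / 5 = -7/5 = -1.4
  S[Y,Y] = ((-3)·(-3) + (0)·(0) + (3)·(3) + (1)·(1) + (-2)·(-2) + (1)·(1)) / 5 = 24/5 = 4.8

S is symmetric (S[j,i] = S[i,j]). Assembling:

S = [[6.2667, -1.4],
 [-1.4, 4.8]]


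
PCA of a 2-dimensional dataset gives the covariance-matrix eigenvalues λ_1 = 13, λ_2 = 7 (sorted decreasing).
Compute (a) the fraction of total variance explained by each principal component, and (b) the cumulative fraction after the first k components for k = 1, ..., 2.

Step 1 — total variance = trace(Sigma) = Σ λ_i = 13 + 7 = 20.

Step 2 — fraction explained by component i = λ_i / Σ λ:
  PC1: 13/20 = 0.65
  PC2: 7/20 = 0.35

Step 3 — cumulative fraction after k components = (λ_1 + ... + λ_k) / Σ λ:
  k = 1: 13/20 = 0.65
  k = 2: (13 + 7)/20 = 20/20 = 1

Summary (fraction, with percent):

explained: PC1 0.65 (65%), PC2 0.35 (35%);  cumulative: 0.65, 1


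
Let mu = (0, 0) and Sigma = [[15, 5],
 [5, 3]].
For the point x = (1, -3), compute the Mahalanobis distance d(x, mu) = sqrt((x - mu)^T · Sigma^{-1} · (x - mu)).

Step 1 — centre the observation: (x - mu) = (1, -3).

Step 2 — invert Sigma. det(Sigma) = 15·3 - (5)² = 20.
  Sigma^{-1} = (1/det) · [[d, -b], [-b, a]] = [[0.15, -0.25],
 [-0.25, 0.75]].

Step 3 — form the quadratic (x - mu)^T · Sigma^{-1} · (x - mu):
  Sigma^{-1} · (x - mu) = (0.9, -2.5).
  (x - mu)^T · [Sigma^{-1} · (x - mu)] = (1)·(0.9) + (-3)·(-2.5) = 8.4.

Step 4 — take square root: d = √(8.4) ≈ 2.8983.

d(x, mu) = √(8.4) ≈ 2.8983


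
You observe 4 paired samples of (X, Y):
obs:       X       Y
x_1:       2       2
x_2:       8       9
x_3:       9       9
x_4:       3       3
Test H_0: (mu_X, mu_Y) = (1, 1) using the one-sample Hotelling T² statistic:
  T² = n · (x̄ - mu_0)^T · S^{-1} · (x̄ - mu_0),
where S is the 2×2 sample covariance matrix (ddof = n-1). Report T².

Step 1 — sample mean vector:
  mean(X) = (2 + 8 + 9 + 3) / 4 = 22/4 = 5.5
  mean(Y) = (2 + 9 + 9 + 3) / 4 = 23/4 = 5.75
  x̄ = (5.5, 5.75),  deviation x̄ - mu_0 = (5.5, 5.75) - (1, 1) = (4.5, 4.75).

Step 2 — sample covariance matrix, S[i,j] = (1/(n-1)) · Σ_k (x_{k,i} - mean_i) · (x_{k,j} - mean_j), divisor n-1 = 3:
  S[X,X] = ((-3.5)·(-3.5) + (2.5)·(2.5) + (3.5)·(3.5) + (-2.5)·(-2.5)) / 3 = 37/3 = 12.3333
  S[X,Y] = ((-3.5)·(-3.75) + (2.5)·(3.25) + (3.5)·(3.25) + (-2.5)·(-2.75)) / 3 = 39.5/3 = 13.1667
  S[Y,Y] = ((-3.75)·(-3.75) + (3.25)·(3.25) + (3.25)·(3.25) + (-2.75)·(-2.75)) / 3 = 42.75/3 = 14.25
  S = [[12.3333, 13.1667],
 [13.1667, 14.25]].

Step 3 — invert S. det(S) = 12.3333·14.25 - (13.1667)² = 2.3889.
  S^{-1} = (1/det) · [[d, -b], [-b, a]] = [[5.9651, -5.5116],
 [-5.5116, 5.1628]].

Step 4 — quadratic form (x̄ - mu_0)^T · S^{-1} · (x̄ - mu_0):
  S^{-1} · (x̄ - mu_0) = (0.6628, -0.2791),
  (x̄ - mu_0)^T · [...] = (4.5)·(0.6628) + (4.75)·(-0.2791) = 1.657.

Step 5 — scale by n: T² = 4 · 1.657 = 6.6279.

T² ≈ 6.6279


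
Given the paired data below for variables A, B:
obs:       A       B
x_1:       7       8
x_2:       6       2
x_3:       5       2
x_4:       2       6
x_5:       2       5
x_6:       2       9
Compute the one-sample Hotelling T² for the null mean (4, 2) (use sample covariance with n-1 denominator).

Step 1 — sample mean vector:
  mean(A) = (7 + 6 + 5 + 2 + 2 + 2) / 6 = 24/6 = 4
  mean(B) = (8 + 2 + 2 + 6 + 5 + 9) / 6 = 32/6 = 5.3333
  x̄ = (4, 5.3333),  deviation x̄ - mu_0 = (4, 5.3333) - (4, 2) = (0, 3.3333).

Step 2 — sample covariance matrix, S[i,j] = (1/(n-1)) · Σ_k (x_{k,i} - mean_i) · (x_{k,j} - mean_j), divisor n-1 = 5:
  S[A,A] = ((3)·(3) + (2)·(2) + (1)·(1) + (-2)·(-2) + (-2)·(-2) + (-2)·(-2)) / 5 = 26/5 = 5.2
  S[A,B] = ((3)·(2.6667) + (2)·(-3.3333) + (1)·(-3.3333) + (-2)·(0.6667) + (-2)·(-0.3333) + (-2)·(3.6667)) / 5 = -10/5 = -2
  S[B,B] = ((2.6667)·(2.6667) + (-3.3333)·(-3.3333) + (-3.3333)·(-3.3333) + (0.6667)·(0.6667) + (-0.3333)·(-0.3333) + (3.6667)·(3.6667)) / 5 = 43.3333/5 = 8.6667
  S = [[5.2, -2],
 [-2, 8.6667]].

Step 3 — invert S. det(S) = 5.2·8.6667 - (-2)² = 41.0667.
  S^{-1} = (1/det) · [[d, -b], [-b, a]] = [[0.211, 0.0487],
 [0.0487, 0.1266]].

Step 4 — quadratic form (x̄ - mu_0)^T · S^{-1} · (x̄ - mu_0):
  S^{-1} · (x̄ - mu_0) = (0.1623, 0.4221),
  (x̄ - mu_0)^T · [...] = (0)·(0.1623) + (3.3333)·(0.4221) = 1.4069.

Step 5 — scale by n: T² = 6 · 1.4069 = 8.4416.

T² ≈ 8.4416


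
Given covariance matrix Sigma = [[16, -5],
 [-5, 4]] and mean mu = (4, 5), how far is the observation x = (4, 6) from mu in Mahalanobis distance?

Step 1 — centre the observation: (x - mu) = (0, 1).

Step 2 — invert Sigma. det(Sigma) = 16·4 - (-5)² = 39.
  Sigma^{-1} = (1/det) · [[d, -b], [-b, a]] = [[0.1026, 0.1282],
 [0.1282, 0.4103]].

Step 3 — form the quadratic (x - mu)^T · Sigma^{-1} · (x - mu):
  Sigma^{-1} · (x - mu) = (0.1282, 0.4103).
  (x - mu)^T · [Sigma^{-1} · (x - mu)] = (0)·(0.1282) + (1)·(0.4103) = 0.4103.

Step 4 — take square root: d = √(0.4103) ≈ 0.6405.

d(x, mu) = √(0.4103) ≈ 0.6405


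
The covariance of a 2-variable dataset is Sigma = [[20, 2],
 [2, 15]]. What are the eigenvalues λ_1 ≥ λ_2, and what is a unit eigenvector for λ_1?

Step 1 — characteristic polynomial of 2×2 Sigma:
  det(Sigma - λI) = λ² - trace · λ + det = 0.
  trace = 20 + 15 = 35, det = 20·15 - (2)² = 296.
Step 2 — discriminant:
  Δ = trace² - 4·det = 1225 - 1184 = 41.
Step 3 — eigenvalues:
  λ = (trace ± √Δ)/2 = (35 ± 6.4031)/2,
  λ_1 = 20.7016,  λ_2 = 14.2984.

Step 4 — unit eigenvector for λ_1: solve (Sigma - λ_1 I)v = 0. First row:
  (20 - 20.7016)·v_x + (2)·v_y = 0, i.e. (-0.7016)·v_x + (2)·v_y = 0,
  so v ∝ (b, λ_1 - a) = (2, 0.7016) = u.
  ||u|| = √((2)² + (0.7016)²) = √(4.4922) ≈ 2.1195,
  v_1 = u/||u|| ≈ (0.9436, 0.331) (||v_1|| = 1).

λ_1 = 20.7016,  λ_2 = 14.2984;  v_1 ≈ (0.9436, 0.331)


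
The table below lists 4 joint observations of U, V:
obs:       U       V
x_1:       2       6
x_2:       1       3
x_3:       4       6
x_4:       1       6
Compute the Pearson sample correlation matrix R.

Step 1 — column means:
  mean(U) = (2 + 1 + 4 + 1) / 4 = 8/4 = 2
  mean(V) = (6 + 3 + 6 + 6) / 4 = 21/4 = 5.25

Step 2 — sample variances and covariances s[i,j] = (1/(n-1)) · Σ_k (x_{k,i} - mean_i) · (x_{k,j} - mean_j), with n-1 = 3:
  s[U,U] = ((0)·(0) + (-1)·(-1) + (2)·(2) + (-1)·(-1)) / 3 = 6/3 = 2
  s[U,V] = ((0)·(0.75) + (-1)·(-2.25) + (2)·(0.75) + (-1)·(0.75)) / 3 = 3/3 = 1
  s[V,V] = ((0.75)·(0.75) + (-2.25)·(-2.25) + (0.75)·(0.75) + (0.75)·(0.75)) / 3 = 6.75/3 = 2.25
  Sample standard deviations s_i = √(s[i,i]):
  s(U) = √(2) = 1.4142
  s(V) = √(2.25) = 1.5

Step 3 — r_{ij} = s_{ij} / (s_i · s_j):
  r[U,U] = 1 (diagonal).
  r[U,V] = 1 / (1.4142 · 1.5) = 1 / 2.1213 = 0.4714
  r[V,V] = 1 (diagonal).

R is symmetric with unit diagonal. Assembling:

R = [[1, 0.4714],
 [0.4714, 1]]


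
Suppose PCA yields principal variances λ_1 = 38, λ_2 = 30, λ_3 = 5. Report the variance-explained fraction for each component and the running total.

Step 1 — total variance = trace(Sigma) = Σ λ_i = 38 + 30 + 5 = 73.

Step 2 — fraction explained by component i = λ_i / Σ λ:
  PC1: 38/73 = 0.5205
  PC2: 30/73 = 0.411
  PC3: 5/73 = 0.0685

Step 3 — cumulative fraction after k components = (λ_1 + ... + λ_k) / Σ λ:
  k = 1: 38/73 = 0.5205
  k = 2: (38 + 30)/73 = 68/73 = 0.9315
  k = 3: (38 + 30 + 5)/73 = 73/73 = 1

Summary (fraction, with percent):

explained: PC1 0.5205 (52.05%), PC2 0.411 (41.1%), PC3 0.0685 (6.85%);  cumulative: 0.5205, 0.9315, 1


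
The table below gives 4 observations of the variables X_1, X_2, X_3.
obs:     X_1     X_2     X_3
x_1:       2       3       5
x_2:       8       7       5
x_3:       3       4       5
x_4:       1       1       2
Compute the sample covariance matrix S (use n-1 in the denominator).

Step 1 — column means:
  mean(X_1) = (2 + 8 + 3 + 1) / 4 = 14/4 = 3.5
  mean(X_2) = (3 + 7 + 4 + 1) / 4 = 15/4 = 3.75
  mean(X_3) = (5 + 5 + 5 + 2) / 4 = 17/4 = 4.25

Step 2 — sample covariance S[i,j] = (1/(n-1)) · Σ_k (x_{k,i} - mean_i) · (x_{k,j} - mean_j), with n-1 = 3.
  S[X_1,X_1] = ((-1.5)·(-1.5) + (4.5)·(4.5) + (-0.5)·(-0.5) + (-2.5)·(-2.5)) / 3 = 29/3 = 9.6667
  S[X_1,X_2] = ((-1.5)·(-0.75) + (4.5)·(3.25) + (-0.5)·(0.25) + (-2.5)·(-2.75)) / 3 = 22.5/3 = 7.5
  S[X_1,X_3] = ((-1.5)·(0.75) + (4.5)·(0.75) + (-0.5)·(0.75) + (-2.5)·(-2.25)) / 3 = 7.5/3 = 2.5
  S[X_2,X_2] = ((-0.75)·(-0.75) + (3.25)·(3.25) + (0.25)·(0.25) + (-2.75)·(-2.75)) / 3 = 18.75/3 = 6.25
  S[X_2,X_3] = ((-0.75)·(0.75) + (3.25)·(0.75) + (0.25)·(0.75) + (-2.75)·(-2.25)) / 3 = 8.25/3 = 2.75
  S[X_3,X_3] = ((0.75)·(0.75) + (0.75)·(0.75) + (0.75)·(0.75) + (-2.25)·(-2.25)) / 3 = 6.75/3 = 2.25

S is symmetric (S[j,i] = S[i,j]). Assembling:

S = [[9.6667, 7.5, 2.5],
 [7.5, 6.25, 2.75],
 [2.5, 2.75, 2.25]]


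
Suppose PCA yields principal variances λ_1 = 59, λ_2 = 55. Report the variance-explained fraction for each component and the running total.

Step 1 — total variance = trace(Sigma) = Σ λ_i = 59 + 55 = 114.

Step 2 — fraction explained by component i = λ_i / Σ λ:
  PC1: 59/114 = 0.5175
  PC2: 55/114 = 0.4825

Step 3 — cumulative fraction after k components = (λ_1 + ... + λ_k) / Σ λ:
  k = 1: 59/114 = 0.5175
  k = 2: (59 + 55)/114 = 114/114 = 1

Summary (fraction, with percent):

explained: PC1 0.5175 (51.75%), PC2 0.4825 (48.25%);  cumulative: 0.5175, 1


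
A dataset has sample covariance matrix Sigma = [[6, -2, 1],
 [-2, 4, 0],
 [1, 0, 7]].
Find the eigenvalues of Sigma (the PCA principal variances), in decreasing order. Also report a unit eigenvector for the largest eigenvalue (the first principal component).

Step 1 — characteristic polynomial p(λ) = det(λI - Sigma) = λ³ - tr·λ² + c_1·λ - det, where tr = trace, c_1 = sum of the principal 2×2 minors, det = det(Sigma):
  tr = 6 + 4 + 7 = 17,
  c_1 = (6·4 - (-2)²) + (6·7 - (1)²) + (4·7 - (0)²) = 20 + 41 + 28 = 89,
  det = 6·(4·7 - (0)²) - (-2)·((-2)·7 - (0)·(1)) + (1)·((-2)·(0) - 4·(1)) = 6·(28) - (-2)·(-14) + (1)·(-4) = 136.
  So p(λ) = λ³ - 17λ² + 89λ - 136.
Step 2 — look for an integer root (rational root theorem: any rational root is an integer divisor of 136). Testing λ = 8:
  p(8) = 512 - 1088 + 712 - 136 = 0  ✓
  Dividing out (λ - 8): p(λ) = (λ - 8)(λ² - 9λ + 17).
Step 3 — remaining eigenvalues from the quadratic λ² - 9λ + 17 = 0:
  Δ = 9² - 4·17 = 81 - 68 = 13,  λ = (9 ± √13)/2 = (9 ± 3.6056)/2 ≈ 6.3028 or 2.6972.
  Sorted: λ_1 = 8,  λ_2 = 6.3028,  λ_3 = 2.6972  (check: sum = 17 = tr ✓).

Step 4 — unit eigenvector for λ_1 = 8: v spans the null space of (Sigma - λ_1 I), whose rows are
  r_1 = (-2, -2, 1),  r_2 = (-2, -4, 0),  r_3 = (1, 0, -1).
  v is orthogonal to every row, so take v ∝ r_1 × r_2 = ((-2)·(0) - (1)·(-4), (1)·(-2) - (-2)·(0), (-2)·(-4) - (-2)·(-2)) = (4, -2, 4).
  Rescale (divide by 2): u = (2, -1, 2).
  ||u|| = √((2)² + (-1)² + (2)²) = √(9) = 3,  v_1 = u/||u|| ≈ (0.6667, -0.3333, 0.6667) (||v_1|| = 1).

λ_1 = 8,  λ_2 = 6.3028,  λ_3 = 2.6972;  v_1 ≈ (0.6667, -0.3333, 0.6667)


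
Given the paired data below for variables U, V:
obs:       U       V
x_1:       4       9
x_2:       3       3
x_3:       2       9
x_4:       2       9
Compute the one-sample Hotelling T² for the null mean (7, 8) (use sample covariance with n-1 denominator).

Step 1 — sample mean vector:
  mean(U) = (4 + 3 + 2 + 2) / 4 = 11/4 = 2.75
  mean(V) = (9 + 3 + 9 + 9) / 4 = 30/4 = 7.5
  x̄ = (2.75, 7.5),  deviation x̄ - mu_0 = (2.75, 7.5) - (7, 8) = (-4.25, -0.5).

Step 2 — sample covariance matrix, S[i,j] = (1/(n-1)) · Σ_k (x_{k,i} - mean_i) · (x_{k,j} - mean_j), divisor n-1 = 3:
  S[U,U] = ((1.25)·(1.25) + (0.25)·(0.25) + (-0.75)·(-0.75) + (-0.75)·(-0.75)) / 3 = 2.75/3 = 0.9167
  S[U,V] = ((1.25)·(1.5) + (0.25)·(-4.5) + (-0.75)·(1.5) + (-0.75)·(1.5)) / 3 = -1.5/3 = -0.5
  S[V,V] = ((1.5)·(1.5) + (-4.5)·(-4.5) + (1.5)·(1.5) + (1.5)·(1.5)) / 3 = 27/3 = 9
  S = [[0.9167, -0.5],
 [-0.5, 9]].

Step 3 — invert S. det(S) = 0.9167·9 - (-0.5)² = 8.
  S^{-1} = (1/det) · [[d, -b], [-b, a]] = [[1.125, 0.0625],
 [0.0625, 0.1146]].

Step 4 — quadratic form (x̄ - mu_0)^T · S^{-1} · (x̄ - mu_0):
  S^{-1} · (x̄ - mu_0) = (-4.8125, -0.3229),
  (x̄ - mu_0)^T · [...] = (-4.25)·(-4.8125) + (-0.5)·(-0.3229) = 20.6146.

Step 5 — scale by n: T² = 4 · 20.6146 = 82.4583.

T² ≈ 82.4583


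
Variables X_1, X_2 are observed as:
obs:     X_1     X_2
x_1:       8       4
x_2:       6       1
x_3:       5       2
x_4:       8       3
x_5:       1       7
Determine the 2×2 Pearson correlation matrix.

Step 1 — column means:
  mean(X_1) = (8 + 6 + 5 + 8 + 1) / 5 = 28/5 = 5.6
  mean(X_2) = (4 + 1 + 2 + 3 + 7) / 5 = 17/5 = 3.4

Step 2 — sample variances and covariances s[i,j] = (1/(n-1)) · Σ_k (x_{k,i} - mean_i) · (x_{k,j} - mean_j), with n-1 = 4:
  s[X_1,X_1] = ((2.4)·(2.4) + (0.4)·(0.4) + (-0.6)·(-0.6) + (2.4)·(2.4) + (-4.6)·(-4.6)) / 4 = 33.2/4 = 8.3
  s[X_1,X_2] = ((2.4)·(0.6) + (0.4)·(-2.4) + (-0.6)·(-1.4) + (2.4)·(-0.4) + (-4.6)·(3.6)) / 4 = -16.2/4 = -4.05
  s[X_2,X_2] = ((0.6)·(0.6) + (-2.4)·(-2.4) + (-1.4)·(-1.4) + (-0.4)·(-0.4) + (3.6)·(3.6)) / 4 = 21.2/4 = 5.3
  Sample standard deviations s_i = √(s[i,i]):
  s(X_1) = √(8.3) = 2.881
  s(X_2) = √(5.3) = 2.3022

Step 3 — r_{ij} = s_{ij} / (s_i · s_j):
  r[X_1,X_1] = 1 (diagonal).
  r[X_1,X_2] = -4.05 / (2.881 · 2.3022) = -4.05 / 6.6325 = -0.6106
  r[X_2,X_2] = 1 (diagonal).

R is symmetric with unit diagonal. Assembling:

R = [[1, -0.6106],
 [-0.6106, 1]]


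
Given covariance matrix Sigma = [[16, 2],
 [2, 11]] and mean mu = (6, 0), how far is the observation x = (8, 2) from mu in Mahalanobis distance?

Step 1 — centre the observation: (x - mu) = (2, 2).

Step 2 — invert Sigma. det(Sigma) = 16·11 - (2)² = 172.
  Sigma^{-1} = (1/det) · [[d, -b], [-b, a]] = [[0.064, -0.0116],
 [-0.0116, 0.093]].

Step 3 — form the quadratic (x - mu)^T · Sigma^{-1} · (x - mu):
  Sigma^{-1} · (x - mu) = (0.1047, 0.1628).
  (x - mu)^T · [Sigma^{-1} · (x - mu)] = (2)·(0.1047) + (2)·(0.1628) = 0.5349.

Step 4 — take square root: d = √(0.5349) ≈ 0.7314.

d(x, mu) = √(0.5349) ≈ 0.7314


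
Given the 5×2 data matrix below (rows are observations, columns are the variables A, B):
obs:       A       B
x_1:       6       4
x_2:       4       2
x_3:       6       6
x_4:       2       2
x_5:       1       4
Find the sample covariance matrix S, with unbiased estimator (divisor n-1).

Step 1 — column means:
  mean(A) = (6 + 4 + 6 + 2 + 1) / 5 = 19/5 = 3.8
  mean(B) = (4 + 2 + 6 + 2 + 4) / 5 = 18/5 = 3.6

Step 2 — sample covariance S[i,j] = (1/(n-1)) · Σ_k (x_{k,i} - mean_i) · (x_{k,j} - mean_j), with n-1 = 4.
  S[A,A] = ((2.2)·(2.2) + (0.2)·(0.2) + (2.2)·(2.2) + (-1.8)·(-1.8) + (-2.8)·(-2.8)) / 4 = 20.8/4 = 5.2
  S[A,B] = ((2.2)·(0.4) + (0.2)·(-1.6) + (2.2)·(2.4) + (-1.8)·(-1.6) + (-2.8)·(0.4)) / 4 = 7.6/4 = 1.9
  S[B,B] = ((0.4)·(0.4) + (-1.6)·(-1.6) + (2.4)·(2.4) + (-1.6)·(-1.6) + (0.4)·(0.4)) / 4 = 11.2/4 = 2.8

S is symmetric (S[j,i] = S[i,j]). Assembling:

S = [[5.2, 1.9],
 [1.9, 2.8]]


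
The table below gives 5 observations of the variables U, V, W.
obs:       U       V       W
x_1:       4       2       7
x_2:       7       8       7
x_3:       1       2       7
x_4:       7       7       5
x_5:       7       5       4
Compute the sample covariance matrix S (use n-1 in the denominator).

Step 1 — column means:
  mean(U) = (4 + 7 + 1 + 7 + 7) / 5 = 26/5 = 5.2
  mean(V) = (2 + 8 + 2 + 7 + 5) / 5 = 24/5 = 4.8
  mean(W) = (7 + 7 + 7 + 5 + 4) / 5 = 30/5 = 6

Step 2 — sample covariance S[i,j] = (1/(n-1)) · Σ_k (x_{k,i} - mean_i) · (x_{k,j} - mean_j), with n-1 = 4.
  S[U,U] = ((-1.2)·(-1.2) + (1.8)·(1.8) + (-4.2)·(-4.2) + (1.8)·(1.8) + (1.8)·(1.8)) / 4 = 28.8/4 = 7.2
  S[U,V] = ((-1.2)·(-2.8) + (1.8)·(3.2) + (-4.2)·(-2.8) + (1.8)·(2.2) + (1.8)·(0.2)) / 4 = 25.2/4 = 6.3
  S[U,W] = ((-1.2)·(1) + (1.8)·(1) + (-4.2)·(1) + (1.8)·(-1) + (1.8)·(-2)) / 4 = -9/4 = -2.25
  S[V,V] = ((-2.8)·(-2.8) + (3.2)·(3.2) + (-2.8)·(-2.8) + (2.2)·(2.2) + (0.2)·(0.2)) / 4 = 30.8/4 = 7.7
  S[V,W] = ((-2.8)·(1) + (3.2)·(1) + (-2.8)·(1) + (2.2)·(-1) + (0.2)·(-2)) / 4 = -5/4 = -1.25
  S[W,W] = ((1)·(1) + (1)·(1) + (1)·(1) + (-1)·(-1) + (-2)·(-2)) / 4 = 8/4 = 2

S is symmetric (S[j,i] = S[i,j]). Assembling:

S = [[7.2, 6.3, -2.25],
 [6.3, 7.7, -1.25],
 [-2.25, -1.25, 2]]
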